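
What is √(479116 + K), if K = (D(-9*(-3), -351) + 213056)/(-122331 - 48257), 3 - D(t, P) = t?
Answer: 9*√10757998905478/42647 ≈ 692.18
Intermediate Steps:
D(t, P) = 3 - t
K = -53258/42647 (K = ((3 - (-9)*(-3)) + 213056)/(-122331 - 48257) = ((3 - 1*27) + 213056)/(-170588) = ((3 - 27) + 213056)*(-1/170588) = (-24 + 213056)*(-1/170588) = 213032*(-1/170588) = -53258/42647 ≈ -1.2488)
√(479116 + K) = √(479116 - 53258/42647) = √(20432806794/42647) = 9*√10757998905478/42647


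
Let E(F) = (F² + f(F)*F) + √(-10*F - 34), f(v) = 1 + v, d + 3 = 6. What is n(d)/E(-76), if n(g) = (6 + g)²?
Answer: 464778/65848925 - 891*√6/131697850 ≈ 0.0070417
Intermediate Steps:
d = 3 (d = -3 + 6 = 3)
E(F) = F² + √(-34 - 10*F) + F*(1 + F) (E(F) = (F² + (1 + F)*F) + √(-10*F - 34) = (F² + F*(1 + F)) + √(-34 - 10*F) = F² + √(-34 - 10*F) + F*(1 + F))
n(d)/E(-76) = (6 + 3)²/(-76 + √(-34 - 10*(-76)) + 2*(-76)²) = 9²/(-76 + √(-34 + 760) + 2*5776) = 81/(-76 + √726 + 11552) = 81/(-76 + 11*√6 + 11552) = 81/(11476 + 11*√6)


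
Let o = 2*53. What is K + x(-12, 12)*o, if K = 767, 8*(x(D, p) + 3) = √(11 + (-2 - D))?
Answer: 449 + 53*√21/4 ≈ 509.72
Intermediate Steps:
x(D, p) = -3 + √(9 - D)/8 (x(D, p) = -3 + √(11 + (-2 - D))/8 = -3 + √(9 - D)/8)
o = 106
K + x(-12, 12)*o = 767 + (-3 + √(9 - 1*(-12))/8)*106 = 767 + (-3 + √(9 + 12)/8)*106 = 767 + (-3 + √21/8)*106 = 767 + (-318 + 53*√21/4) = 449 + 53*√21/4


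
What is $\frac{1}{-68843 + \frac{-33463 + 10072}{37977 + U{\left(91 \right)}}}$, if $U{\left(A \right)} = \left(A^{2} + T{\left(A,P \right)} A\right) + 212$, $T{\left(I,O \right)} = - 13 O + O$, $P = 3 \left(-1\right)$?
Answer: $- \frac{16582}{1141562423} \approx -1.4526 \cdot 10^{-5}$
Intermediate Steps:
$P = -3$
$T{\left(I,O \right)} = - 12 O$
$U{\left(A \right)} = 212 + A^{2} + 36 A$ ($U{\left(A \right)} = \left(A^{2} + \left(-12\right) \left(-3\right) A\right) + 212 = \left(A^{2} + 36 A\right) + 212 = 212 + A^{2} + 36 A$)
$\frac{1}{-68843 + \frac{-33463 + 10072}{37977 + U{\left(91 \right)}}} = \frac{1}{-68843 + \frac{-33463 + 10072}{37977 + \left(212 + 91^{2} + 36 \cdot 91\right)}} = \frac{1}{-68843 - \frac{23391}{37977 + \left(212 + 8281 + 3276\right)}} = \frac{1}{-68843 - \frac{23391}{37977 + 11769}} = \frac{1}{-68843 - \frac{23391}{49746}} = \frac{1}{-68843 - \frac{7797}{16582}} = \frac{1}{- \frac{1141562423}{16582}} = - \frac{16582}{1141562423}$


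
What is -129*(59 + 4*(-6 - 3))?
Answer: -2967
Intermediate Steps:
-129*(59 + 4*(-6 - 3)) = -129*(59 + 4*(-9)) = -129*(59 - 36) = -129*23 = -2967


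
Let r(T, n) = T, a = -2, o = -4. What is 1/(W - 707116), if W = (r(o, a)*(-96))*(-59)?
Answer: -1/729772 ≈ -1.3703e-6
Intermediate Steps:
W = -22656 (W = -4*(-96)*(-59) = 384*(-59) = -22656)
1/(W - 707116) = 1/(-22656 - 707116) = 1/(-729772) = -1/729772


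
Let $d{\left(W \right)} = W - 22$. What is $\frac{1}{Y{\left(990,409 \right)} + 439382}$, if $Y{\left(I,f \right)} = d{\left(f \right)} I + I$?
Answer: $\frac{1}{823502} \approx 1.2143 \cdot 10^{-6}$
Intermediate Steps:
$d{\left(W \right)} = -22 + W$
$Y{\left(I,f \right)} = I + I \left(-22 + f\right)$ ($Y{\left(I,f \right)} = \left(-22 + f\right) I + I = I \left(-22 + f\right) + I = I + I \left(-22 + f\right)$)
$\frac{1}{Y{\left(990,409 \right)} + 439382} = \frac{1}{990 \left(-21 + 409\right) + 439382} = \frac{1}{990 \cdot 388 + 439382} = \frac{1}{384120 + 439382} = \frac{1}{823502}$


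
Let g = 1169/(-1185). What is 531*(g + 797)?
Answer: 166959852/395 ≈ 4.2268e+5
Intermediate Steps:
g = -1169/1185 (g = 1169*(-1/1185) = -1169/1185 ≈ -0.98650)
531*(g + 797) = 531*(-1169/1185 + 797) = 531*(943276/1185) = 166959852/395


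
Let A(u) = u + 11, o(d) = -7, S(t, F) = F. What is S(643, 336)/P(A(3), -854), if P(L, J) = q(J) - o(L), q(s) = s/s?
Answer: 42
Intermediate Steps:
q(s) = 1
A(u) = 11 + u
P(L, J) = 8 (P(L, J) = 1 - 1*(-7) = 1 + 7 = 8)
S(643, 336)/P(A(3), -854) = 336/8 = 336*(1/8) = 42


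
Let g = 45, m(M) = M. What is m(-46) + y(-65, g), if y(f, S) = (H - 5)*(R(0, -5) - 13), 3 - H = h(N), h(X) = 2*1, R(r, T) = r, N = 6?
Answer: 6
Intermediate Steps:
h(X) = 2
H = 1 (H = 3 - 1*2 = 3 - 2 = 1)
y(f, S) = 52 (y(f, S) = (1 - 5)*(0 - 13) = -4*(-13) = 52)
m(-46) + y(-65, g) = -46 + 52 = 6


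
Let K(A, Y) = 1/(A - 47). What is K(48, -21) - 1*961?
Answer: -960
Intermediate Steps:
K(A, Y) = 1/(-47 + A)
K(48, -21) - 1*961 = 1/(-47 + 48) - 1*961 = 1/1 - 961 = 1 - 961 = -960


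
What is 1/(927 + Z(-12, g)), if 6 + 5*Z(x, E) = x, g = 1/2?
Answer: 5/4617 ≈ 0.0010830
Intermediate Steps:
g = ½ ≈ 0.50000
Z(x, E) = -6/5 + x/5
1/(927 + Z(-12, g)) = 1/(927 + (-6/5 + (⅕)*(-12))) = 1/(927 + (-6/5 - 12/5)) = 1/(927 - 18/5) = 1/(4617/5) = 5/4617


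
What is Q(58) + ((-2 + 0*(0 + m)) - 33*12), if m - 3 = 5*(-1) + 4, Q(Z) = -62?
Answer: -460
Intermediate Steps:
m = 2 (m = 3 + (5*(-1) + 4) = 3 + (-5 + 4) = 3 - 1 = 2)
Q(58) + ((-2 + 0*(0 + m)) - 33*12) = -62 + ((-2 + 0*(0 + 2)) - 33*12) = -62 + ((-2 + 0*2) - 396) = -62 + ((-2 + 0) - 396) = -62 + (-2 - 396) = -62 - 398 = -460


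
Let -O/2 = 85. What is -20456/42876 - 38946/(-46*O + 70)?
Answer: -76301939/14095485 ≈ -5.4132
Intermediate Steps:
O = -170 (O = -2*85 = -170)
-20456/42876 - 38946/(-46*O + 70) = -20456/42876 - 38946/(-46*(-170) + 70) = -20456*1/42876 - 38946/(7820 + 70) = -5114/10719 - 38946/7890 = -5114/10719 - 38946*1/7890 = -5114/10719 - 6491/1315 = -76301939/14095485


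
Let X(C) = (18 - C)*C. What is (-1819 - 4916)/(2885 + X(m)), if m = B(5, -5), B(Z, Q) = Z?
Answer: -1347/590 ≈ -2.2831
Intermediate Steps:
m = 5
X(C) = C*(18 - C)
(-1819 - 4916)/(2885 + X(m)) = (-1819 - 4916)/(2885 + 5*(18 - 1*5)) = -6735/(2885 + 5*(18 - 5)) = -6735/(2885 + 5*13) = -6735/(2885 + 65) = -6735/2950 = -6735*1/2950 = -1347/590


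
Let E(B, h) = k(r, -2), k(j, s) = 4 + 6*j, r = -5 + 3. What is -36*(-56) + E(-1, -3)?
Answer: 2008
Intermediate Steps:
r = -2
E(B, h) = -8 (E(B, h) = 4 + 6*(-2) = 4 - 12 = -8)
-36*(-56) + E(-1, -3) = -36*(-56) - 8 = 2016 - 8 = 2008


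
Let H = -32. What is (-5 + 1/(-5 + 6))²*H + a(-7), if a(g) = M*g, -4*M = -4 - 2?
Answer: -1045/2 ≈ -522.50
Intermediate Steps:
M = 3/2 (M = -(-4 - 2)/4 = -¼*(-6) = 3/2 ≈ 1.5000)
a(g) = 3*g/2
(-5 + 1/(-5 + 6))²*H + a(-7) = (-5 + 1/(-5 + 6))²*(-32) + (3/2)*(-7) = (-5 + 1/1)²*(-32) - 21/2 = (-5 + 1)²*(-32) - 21/2 = (-4)²*(-32) - 21/2 = 16*(-32) - 21/2 = -512 - 21/2 = -1045/2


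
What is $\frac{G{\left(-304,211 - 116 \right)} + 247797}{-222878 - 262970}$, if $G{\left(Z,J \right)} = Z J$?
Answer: $- \frac{218917}{485848} \approx -0.45059$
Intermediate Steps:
$G{\left(Z,J \right)} = J Z$
$\frac{G{\left(-304,211 - 116 \right)} + 247797}{-222878 - 262970} = \frac{\left(211 - 116\right) \left(-304\right) + 247797}{-222878 - 262970} = \frac{95 \left(-304\right) + 247797}{-485848} = \left(-28880 + 247797\right) \left(- \frac{1}{485848}\right) = 218917 \left(- \frac{1}{485848}\right) = - \frac{218917}{485848}$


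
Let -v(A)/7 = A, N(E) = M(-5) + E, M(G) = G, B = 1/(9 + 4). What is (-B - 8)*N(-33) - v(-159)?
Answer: -10479/13 ≈ -806.08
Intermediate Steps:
B = 1/13 ≈ 0.076923
N(E) = -5 + E
v(A) = -7*A
(-B - 8)*N(-33) - v(-159) = (-1*1/13 - 8)*(-5 - 33) - (-7)*(-159) = (-1/13 - 8)*(-38) - 1*1113 = -105/13*(-38) - 1113 = 3990/13 - 1113 = -10479/13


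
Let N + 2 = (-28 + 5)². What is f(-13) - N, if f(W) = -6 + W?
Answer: -546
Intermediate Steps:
N = 527 (N = -2 + (-28 + 5)² = -2 + (-23)² = -2 + 529 = 527)
f(-13) - N = (-6 - 13) - 1*527 = -19 - 527 = -546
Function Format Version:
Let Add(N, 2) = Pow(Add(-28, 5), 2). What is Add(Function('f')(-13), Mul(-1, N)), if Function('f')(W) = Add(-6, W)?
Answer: -546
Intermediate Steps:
N = 527 (N = Add(-2, Pow(Add(-28, 5), 2)) = Add(-2, Pow(-23, 2)) = Add(-2, 529) = 527)
Add(Function('f')(-13), Mul(-1, N)) = Add(Add(-6, -13), Mul(-1, 527)) = Add(-19, -527) = -546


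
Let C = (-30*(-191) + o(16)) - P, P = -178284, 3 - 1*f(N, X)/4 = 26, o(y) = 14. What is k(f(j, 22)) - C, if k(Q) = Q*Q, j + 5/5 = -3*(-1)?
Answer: -175564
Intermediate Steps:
j = 2 (j = -1 - 3*(-1) = -1 + 3 = 2)
f(N, X) = -92 (f(N, X) = 12 - 4*26 = 12 - 104 = -92)
C = 184028 (C = (-30*(-191) + 14) - 1*(-178284) = (5730 + 14) + 178284 = 5744 + 178284 = 184028)
k(Q) = Q²
k(f(j, 22)) - C = (-92)² - 1*184028 = 8464 - 184028 = -175564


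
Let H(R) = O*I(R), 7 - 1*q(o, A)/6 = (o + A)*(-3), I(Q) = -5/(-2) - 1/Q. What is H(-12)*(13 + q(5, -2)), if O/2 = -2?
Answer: -3379/3 ≈ -1126.3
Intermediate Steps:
I(Q) = 5/2 - 1/Q (I(Q) = -5*(-½) - 1/Q = 5/2 - 1/Q)
O = -4 (O = 2*(-2) = -4)
q(o, A) = 42 + 18*A + 18*o (q(o, A) = 42 - 6*(o + A)*(-3) = 42 - 6*(A + o)*(-3) = 42 - 6*(-3*A - 3*o) = 42 + (18*A + 18*o) = 42 + 18*A + 18*o)
H(R) = -10 + 4/R (H(R) = -4*(5/2 - 1/R) = -10 + 4/R)
H(-12)*(13 + q(5, -2)) = (-10 + 4/(-12))*(13 + (42 + 18*(-2) + 18*5)) = (-10 + 4*(-1/12))*(13 + (42 - 36 + 90)) = (-10 - ⅓)*(13 + 96) = -31/3*109 = -3379/3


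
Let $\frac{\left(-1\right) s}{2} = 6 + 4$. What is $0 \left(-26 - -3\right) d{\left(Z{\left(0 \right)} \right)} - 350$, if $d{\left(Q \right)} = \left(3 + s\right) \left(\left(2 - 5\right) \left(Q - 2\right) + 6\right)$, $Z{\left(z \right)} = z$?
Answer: $-350$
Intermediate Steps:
$s = -20$ ($s = - 2 \left(6 + 4\right) = \left(-2\right) 10 = -20$)
$d{\left(Q \right)} = -204 + 51 Q$ ($d{\left(Q \right)} = \left(3 - 20\right) \left(\left(2 - 5\right) \left(Q - 2\right) + 6\right) = - 17 \left(- 3 \left(-2 + Q\right) + 6\right) = - 17 \left(\left(6 - 3 Q\right) + 6\right) = - 17 \left(12 - 3 Q\right) = -204 + 51 Q$)
$0 \left(-26 - -3\right) d{\left(Z{\left(0 \right)} \right)} - 350 = 0 \left(-26 - -3\right) \left(-204 + 51 \cdot 0\right) - 350 = 0 \left(-26 + 3\right) \left(-204 + 0\right) - 350 = 0 \left(-23\right) \left(-204\right) - 350 = 0 \left(-204\right) - 350 = 0 - 350 = -350$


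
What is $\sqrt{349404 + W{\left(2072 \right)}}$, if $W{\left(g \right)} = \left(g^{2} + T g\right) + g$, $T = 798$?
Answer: $2 \sqrt{1574529} \approx 2509.6$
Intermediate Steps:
$W{\left(g \right)} = g^{2} + 799 g$ ($W{\left(g \right)} = \left(g^{2} + 798 g\right) + g = g^{2} + 799 g$)
$\sqrt{349404 + W{\left(2072 \right)}} = \sqrt{349404 + 2072 \left(799 + 2072\right)} = \sqrt{349404 + 2072 \cdot 2871} = \sqrt{349404 + 5948712} = \sqrt{6298116} = 2 \sqrt{1574529}$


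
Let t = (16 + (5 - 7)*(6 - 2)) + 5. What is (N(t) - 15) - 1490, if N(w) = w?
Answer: -1492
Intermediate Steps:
t = 13 (t = (16 - 2*4) + 5 = (16 - 8) + 5 = 8 + 5 = 13)
(N(t) - 15) - 1490 = (13 - 15) - 1490 = -2 - 1490 = -1492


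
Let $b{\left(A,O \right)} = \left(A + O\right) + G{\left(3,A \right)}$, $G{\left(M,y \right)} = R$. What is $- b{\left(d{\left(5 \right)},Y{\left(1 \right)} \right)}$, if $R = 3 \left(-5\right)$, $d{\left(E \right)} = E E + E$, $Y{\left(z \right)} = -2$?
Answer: $-13$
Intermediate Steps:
$d{\left(E \right)} = E + E^{2}$ ($d{\left(E \right)} = E^{2} + E = E + E^{2}$)
$R = -15$
$G{\left(M,y \right)} = -15$
$b{\left(A,O \right)} = -15 + A + O$ ($b{\left(A,O \right)} = \left(A + O\right) - 15 = -15 + A + O$)
$- b{\left(d{\left(5 \right)},Y{\left(1 \right)} \right)} = - (-15 + 5 \left(1 + 5\right) - 2) = - (-15 + 5 \cdot 6 - 2) = - (-15 + 30 - 2) = \left(-1\right) 13 = -13$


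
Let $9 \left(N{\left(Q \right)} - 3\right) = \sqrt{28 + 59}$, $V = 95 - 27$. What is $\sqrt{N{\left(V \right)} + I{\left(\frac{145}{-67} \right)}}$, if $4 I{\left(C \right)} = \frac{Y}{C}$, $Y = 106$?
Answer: $\frac{\sqrt{-6997410 + 84100 \sqrt{87}}}{870} \approx 2.865 i$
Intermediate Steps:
$V = 68$
$N{\left(Q \right)} = 3 + \frac{\sqrt{87}}{9}$ ($N{\left(Q \right)} = 3 + \frac{\sqrt{28 + 59}}{9} = 3 + \frac{\sqrt{87}}{9}$)
$I{\left(C \right)} = \frac{53}{2 C}$ ($I{\left(C \right)} = \frac{106 \frac{1}{C}}{4} = \frac{53}{2 C}$)
$\sqrt{N{\left(V \right)} + I{\left(\frac{145}{-67} \right)}} = \sqrt{\left(3 + \frac{\sqrt{87}}{9}\right) + \frac{53}{2 \frac{145}{-67}}} = \sqrt{\left(3 + \frac{\sqrt{87}}{9}\right) + \frac{53}{2 \cdot 145 \left(- \frac{1}{67}\right)}} = \sqrt{\left(3 + \frac{\sqrt{87}}{9}\right) + \frac{53}{2 \left(- \frac{145}{67}\right)}} = \sqrt{\left(3 + \frac{\sqrt{87}}{9}\right) + \frac{53}{2} \left(- \frac{67}{145}\right)} = \sqrt{\left(3 + \frac{\sqrt{87}}{9}\right) - \frac{3551}{290}} = \sqrt{- \frac{2681}{290} + \frac{\sqrt{87}}{9}}$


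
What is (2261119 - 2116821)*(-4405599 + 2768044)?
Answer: -236295911390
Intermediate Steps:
(2261119 - 2116821)*(-4405599 + 2768044) = 144298*(-1637555) = -236295911390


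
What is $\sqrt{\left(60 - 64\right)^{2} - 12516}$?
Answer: $50 i \sqrt{5} \approx 111.8 i$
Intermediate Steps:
$\sqrt{\left(60 - 64\right)^{2} - 12516} = \sqrt{\left(-4\right)^{2} - 12516} = \sqrt{16 - 12516} = \sqrt{-12500} = 50 i \sqrt{5}$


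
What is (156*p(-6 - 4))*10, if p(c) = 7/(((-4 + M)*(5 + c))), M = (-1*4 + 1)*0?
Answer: 546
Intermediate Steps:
M = 0 (M = (-4 + 1)*0 = -3*0 = 0)
p(c) = 7/(-20 - 4*c) (p(c) = 7/(((-4 + 0)*(5 + c))) = 7/((-4*(5 + c))) = 7/(-20 - 4*c))
(156*p(-6 - 4))*10 = (156*(-7/(20 + 4*(-6 - 4))))*10 = (156*(-7/(20 + 4*(-10))))*10 = (156*(-7/(20 - 40)))*10 = (156*(-7/(-20)))*10 = (156*(-7*(-1/20)))*10 = (156*(7/20))*10 = (273/5)*10 = 546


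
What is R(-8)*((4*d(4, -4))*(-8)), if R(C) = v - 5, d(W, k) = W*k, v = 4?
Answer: -512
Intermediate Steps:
R(C) = -1 (R(C) = 4 - 5 = -1)
R(-8)*((4*d(4, -4))*(-8)) = -4*(4*(-4))*(-8) = -4*(-16)*(-8) = -(-64)*(-8) = -1*512 = -512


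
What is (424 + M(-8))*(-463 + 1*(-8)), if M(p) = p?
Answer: -195936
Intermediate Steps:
(424 + M(-8))*(-463 + 1*(-8)) = (424 - 8)*(-463 + 1*(-8)) = 416*(-463 - 8) = 416*(-471) = -195936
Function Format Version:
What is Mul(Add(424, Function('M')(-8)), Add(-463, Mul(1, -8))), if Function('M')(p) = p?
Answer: -195936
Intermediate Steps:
Mul(Add(424, Function('M')(-8)), Add(-463, Mul(1, -8))) = Mul(Add(424, -8), Add(-463, Mul(1, -8))) = Mul(416, Add(-463, -8)) = Mul(416, -471) = -195936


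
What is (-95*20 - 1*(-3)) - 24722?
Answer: -26619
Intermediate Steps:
(-95*20 - 1*(-3)) - 24722 = (-1900 + 3) - 24722 = -1897 - 24722 = -26619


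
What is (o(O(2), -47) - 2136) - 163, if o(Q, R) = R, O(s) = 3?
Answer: -2346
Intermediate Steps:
(o(O(2), -47) - 2136) - 163 = (-47 - 2136) - 163 = -2183 - 163 = -2346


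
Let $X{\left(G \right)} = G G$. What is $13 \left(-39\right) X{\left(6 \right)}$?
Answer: $-18252$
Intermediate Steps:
$X{\left(G \right)} = G^{2}$
$13 \left(-39\right) X{\left(6 \right)} = 13 \left(-39\right) 6^{2} = \left(-507\right) 36 = -18252$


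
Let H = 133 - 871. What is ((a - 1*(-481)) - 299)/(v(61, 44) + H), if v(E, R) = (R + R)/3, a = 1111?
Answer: -3879/2126 ≈ -1.8246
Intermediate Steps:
H = -738
v(E, R) = 2*R/3 (v(E, R) = (2*R)*(1/3) = 2*R/3)
((a - 1*(-481)) - 299)/(v(61, 44) + H) = ((1111 - 1*(-481)) - 299)/((2/3)*44 - 738) = ((1111 + 481) - 299)/(88/3 - 738) = (1592 - 299)/(-2126/3) = 1293*(-3/2126) = -3879/2126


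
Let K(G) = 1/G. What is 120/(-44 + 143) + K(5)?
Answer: 233/165 ≈ 1.4121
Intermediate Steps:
120/(-44 + 143) + K(5) = 120/(-44 + 143) + 1/5 = 120/99 + ⅕ = 120*(1/99) + ⅕ = 40/33 + ⅕ = 233/165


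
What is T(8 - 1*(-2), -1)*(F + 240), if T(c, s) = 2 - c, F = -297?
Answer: 456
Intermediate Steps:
T(8 - 1*(-2), -1)*(F + 240) = (2 - (8 - 1*(-2)))*(-297 + 240) = (2 - (8 + 2))*(-57) = (2 - 1*10)*(-57) = (2 - 10)*(-57) = -8*(-57) = 456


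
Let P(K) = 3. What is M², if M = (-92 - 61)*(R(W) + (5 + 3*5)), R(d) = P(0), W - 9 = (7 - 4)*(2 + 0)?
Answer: 12383361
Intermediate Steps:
W = 15 (W = 9 + (7 - 4)*(2 + 0) = 9 + 3*2 = 9 + 6 = 15)
R(d) = 3
M = -3519 (M = (-92 - 61)*(3 + (5 + 3*5)) = -153*(3 + (5 + 15)) = -153*(3 + 20) = -153*23 = -3519)
M² = (-3519)² = 12383361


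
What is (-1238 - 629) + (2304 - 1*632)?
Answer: -195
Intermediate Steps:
(-1238 - 629) + (2304 - 1*632) = -1867 + (2304 - 632) = -1867 + 1672 = -195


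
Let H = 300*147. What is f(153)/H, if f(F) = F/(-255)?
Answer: -1/73500 ≈ -1.3605e-5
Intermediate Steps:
f(F) = -F/255 (f(F) = F*(-1/255) = -F/255)
H = 44100
f(153)/H = -1/255*153/44100 = -⅗*1/44100 = -1/73500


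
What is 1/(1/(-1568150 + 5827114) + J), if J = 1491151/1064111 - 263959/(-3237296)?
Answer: 193045516745006384/286257279517874811 ≈ 0.67438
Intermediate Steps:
J = 5108178843145/3444842283856 (J = 1491151*(1/1064111) - 263959*(-1/3237296) = 1491151/1064111 + 263959/3237296 = 5108178843145/3444842283856 ≈ 1.4828)
1/(1/(-1568150 + 5827114) + J) = 1/(1/(-1568150 + 5827114) + 5108178843145/3444842283856) = 1/(1/4258964 + 5108178843145/3444842283856) = 1/(286257279517874811/193045516745006384) = 193045516745006384/286257279517874811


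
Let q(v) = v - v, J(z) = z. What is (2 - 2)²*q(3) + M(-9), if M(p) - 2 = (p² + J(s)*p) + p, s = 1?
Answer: 65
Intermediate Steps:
q(v) = 0
M(p) = 2 + p² + 2*p (M(p) = 2 + ((p² + 1*p) + p) = 2 + ((p² + p) + p) = 2 + ((p + p²) + p) = 2 + (p² + 2*p) = 2 + p² + 2*p)
(2 - 2)²*q(3) + M(-9) = (2 - 2)²*0 + (2 + (-9)² + 2*(-9)) = 0²*0 + (2 + 81 - 18) = 0*0 + 65 = 0 + 65 = 65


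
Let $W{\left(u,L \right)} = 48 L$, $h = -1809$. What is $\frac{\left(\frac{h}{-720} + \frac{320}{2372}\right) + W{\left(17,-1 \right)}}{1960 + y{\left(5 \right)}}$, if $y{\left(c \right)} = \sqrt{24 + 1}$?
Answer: $- \frac{2151527}{93219600} \approx -0.02308$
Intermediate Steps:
$y{\left(c \right)} = 5$ ($y{\left(c \right)} = \sqrt{25} = 5$)
$\frac{\left(\frac{h}{-720} + \frac{320}{2372}\right) + W{\left(17,-1 \right)}}{1960 + y{\left(5 \right)}} = \frac{\left(- \frac{1809}{-720} + \frac{320}{2372}\right) + 48 \left(-1\right)}{1960 + 5} = \frac{\left(\left(-1809\right) \left(- \frac{1}{720}\right) + 320 \cdot \frac{1}{2372}\right) - 48}{1965} = \left(\left(\frac{201}{80} + \frac{80}{593}\right) - 48\right) \frac{1}{1965} = \left(\frac{125593}{47440} - 48\right) \frac{1}{1965} = \left(- \frac{2151527}{47440}\right) \frac{1}{1965} = - \frac{2151527}{93219600}$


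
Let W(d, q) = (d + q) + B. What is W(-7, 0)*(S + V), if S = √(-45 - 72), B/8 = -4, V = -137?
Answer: 5343 - 117*I*√13 ≈ 5343.0 - 421.85*I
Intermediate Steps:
B = -32 (B = 8*(-4) = -32)
S = 3*I*√13 (S = √(-117) = 3*I*√13 ≈ 10.817*I)
W(d, q) = -32 + d + q (W(d, q) = (d + q) - 32 = -32 + d + q)
W(-7, 0)*(S + V) = (-32 - 7 + 0)*(3*I*√13 - 137) = -39*(-137 + 3*I*√13) = 5343 - 117*I*√13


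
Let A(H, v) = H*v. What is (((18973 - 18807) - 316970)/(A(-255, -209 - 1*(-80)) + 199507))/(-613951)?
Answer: 158402/71341720151 ≈ 2.2203e-6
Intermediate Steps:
(((18973 - 18807) - 316970)/(A(-255, -209 - 1*(-80)) + 199507))/(-613951) = (((18973 - 18807) - 316970)/(-255*(-209 - 1*(-80)) + 199507))/(-613951) = ((166 - 316970)/(-255*(-209 + 80) + 199507))*(-1/613951) = -316804/(-255*(-129) + 199507)*(-1/613951) = -316804/(32895 + 199507)*(-1/613951) = -316804/232402*(-1/613951) = -316804*1/232402*(-1/613951) = -158402/116201*(-1/613951) = 158402/71341720151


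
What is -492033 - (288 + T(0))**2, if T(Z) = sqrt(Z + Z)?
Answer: -574977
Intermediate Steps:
T(Z) = sqrt(2)*sqrt(Z) (T(Z) = sqrt(2*Z) = sqrt(2)*sqrt(Z))
-492033 - (288 + T(0))**2 = -492033 - (288 + sqrt(2)*sqrt(0))**2 = -492033 - (288 + sqrt(2)*0)**2 = -492033 - (288 + 0)**2 = -492033 - 1*288**2 = -492033 - 1*82944 = -492033 - 82944 = -574977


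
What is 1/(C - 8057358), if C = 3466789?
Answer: -1/4590569 ≈ -2.1784e-7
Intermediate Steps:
1/(C - 8057358) = 1/(3466789 - 8057358) = 1/(-4590569) = -1/4590569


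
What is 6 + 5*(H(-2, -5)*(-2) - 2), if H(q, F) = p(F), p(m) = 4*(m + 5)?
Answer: -4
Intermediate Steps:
p(m) = 20 + 4*m (p(m) = 4*(5 + m) = 20 + 4*m)
H(q, F) = 20 + 4*F
6 + 5*(H(-2, -5)*(-2) - 2) = 6 + 5*((20 + 4*(-5))*(-2) - 2) = 6 + 5*((20 - 20)*(-2) - 2) = 6 + 5*(0*(-2) - 2) = 6 + 5*(0 - 2) = 6 + 5*(-2) = 6 - 10 = -4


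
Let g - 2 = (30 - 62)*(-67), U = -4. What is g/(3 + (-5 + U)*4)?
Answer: -2146/33 ≈ -65.030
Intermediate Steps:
g = 2146 (g = 2 + (30 - 62)*(-67) = 2 - 32*(-67) = 2 + 2144 = 2146)
g/(3 + (-5 + U)*4) = 2146/(3 + (-5 - 4)*4) = 2146/(3 - 9*4) = 2146/(3 - 36) = 2146/(-33) = -1/33*2146 = -2146/33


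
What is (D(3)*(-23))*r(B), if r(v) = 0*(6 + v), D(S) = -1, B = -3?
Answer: 0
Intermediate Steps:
r(v) = 0
(D(3)*(-23))*r(B) = -1*(-23)*0 = 23*0 = 0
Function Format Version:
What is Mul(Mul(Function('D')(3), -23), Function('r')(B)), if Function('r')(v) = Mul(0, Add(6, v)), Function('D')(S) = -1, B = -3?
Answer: 0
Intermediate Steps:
Function('r')(v) = 0
Mul(Mul(Function('D')(3), -23), Function('r')(B)) = Mul(Mul(-1, -23), 0) = Mul(23, 0) = 0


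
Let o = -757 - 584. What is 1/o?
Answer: -1/1341 ≈ -0.00074571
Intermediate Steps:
o = -1341
1/o = 1/(-1341) = -1/1341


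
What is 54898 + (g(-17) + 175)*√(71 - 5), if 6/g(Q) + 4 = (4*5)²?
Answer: 54898 + 11551*√66/66 ≈ 56320.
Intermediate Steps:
g(Q) = 1/66 (g(Q) = 6/(-4 + (4*5)²) = 6/(-4 + 20²) = 6/(-4 + 400) = 6/396 = 6*(1/396) = 1/66)
54898 + (g(-17) + 175)*√(71 - 5) = 54898 + (1/66 + 175)*√(71 - 5) = 54898 + 11551*√66/66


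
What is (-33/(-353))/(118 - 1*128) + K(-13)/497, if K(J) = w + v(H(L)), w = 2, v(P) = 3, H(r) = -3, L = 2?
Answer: 1249/1754410 ≈ 0.00071192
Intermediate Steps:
K(J) = 5 (K(J) = 2 + 3 = 5)
(-33/(-353))/(118 - 1*128) + K(-13)/497 = (-33/(-353))/(118 - 1*128) + 5/497 = (-33*(-1/353))/(118 - 128) + 5*(1/497) = (33/353)/(-10) + 5/497 = (33/353)*(-⅒) + 5/497 = -33/3530 + 5/497 = 1249/1754410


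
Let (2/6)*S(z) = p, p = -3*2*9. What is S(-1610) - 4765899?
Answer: -4766061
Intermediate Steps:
p = -54 (p = -6*9 = -54)
S(z) = -162 (S(z) = 3*(-54) = -162)
S(-1610) - 4765899 = -162 - 4765899 = -4766061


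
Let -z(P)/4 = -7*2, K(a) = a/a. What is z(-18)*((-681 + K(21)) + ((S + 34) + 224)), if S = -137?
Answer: -31304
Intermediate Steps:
K(a) = 1
z(P) = 56 (z(P) = -(-28)*2 = -4*(-14) = 56)
z(-18)*((-681 + K(21)) + ((S + 34) + 224)) = 56*((-681 + 1) + ((-137 + 34) + 224)) = 56*(-680 + (-103 + 224)) = 56*(-680 + 121) = 56*(-559) = -31304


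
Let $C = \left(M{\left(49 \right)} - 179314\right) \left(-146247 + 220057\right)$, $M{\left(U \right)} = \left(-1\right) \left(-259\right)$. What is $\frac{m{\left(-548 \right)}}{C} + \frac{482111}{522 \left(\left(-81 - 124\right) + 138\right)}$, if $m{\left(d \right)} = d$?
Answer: $- \frac{353977935857461}{25678784275650} \approx -13.785$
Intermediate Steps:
$M{\left(U \right)} = 259$
$C = -13216049550$ ($C = \left(259 - 179314\right) \left(-146247 + 220057\right) = \left(-179055\right) 73810 = -13216049550$)
$\frac{m{\left(-548 \right)}}{C} + \frac{482111}{522 \left(\left(-81 - 124\right) + 138\right)} = - \frac{548}{-13216049550} + \frac{482111}{522 \left(\left(-81 - 124\right) + 138\right)} = \left(-548\right) \left(- \frac{1}{13216049550}\right) + \frac{482111}{522 \left(-205 + 138\right)} = \frac{274}{6608024775} + \frac{482111}{522 \left(-67\right)} = \frac{274}{6608024775} + \frac{482111}{-34974} = \frac{274}{6608024775} + 482111 \left(- \frac{1}{34974}\right) = \frac{274}{6608024775} - \frac{482111}{34974} = - \frac{353977935857461}{25678784275650}$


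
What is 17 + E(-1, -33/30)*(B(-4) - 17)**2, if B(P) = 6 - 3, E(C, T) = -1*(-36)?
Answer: 7073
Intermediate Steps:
E(C, T) = 36
B(P) = 3
17 + E(-1, -33/30)*(B(-4) - 17)**2 = 17 + 36*(3 - 17)**2 = 17 + 36*(-14)**2 = 17 + 36*196 = 17 + 7056 = 7073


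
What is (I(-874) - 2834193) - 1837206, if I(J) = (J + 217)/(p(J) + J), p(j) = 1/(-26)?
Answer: -11795280577/2525 ≈ -4.6714e+6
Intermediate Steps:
p(j) = -1/26
I(J) = (217 + J)/(-1/26 + J) (I(J) = (J + 217)/(-1/26 + J) = (217 + J)/(-1/26 + J))
(I(-874) - 2834193) - 1837206 = (26*(217 - 874)/(-1 + 26*(-874)) - 2834193) - 1837206 = (26*(-657)/(-1 - 22724) - 2834193) - 1837206 = (26*(-657)/(-22725) - 2834193) - 1837206 = (26*(-1/22725)*(-657) - 2834193) - 1837206 = (1898/2525 - 2834193) - 1837206 = -7156335427/2525 - 1837206 = -11795280577/2525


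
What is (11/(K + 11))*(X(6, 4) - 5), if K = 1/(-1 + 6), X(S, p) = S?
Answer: 55/56 ≈ 0.98214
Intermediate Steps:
K = ⅕ (K = 1/5 = ⅕ ≈ 0.20000)
(11/(K + 11))*(X(6, 4) - 5) = (11/(⅕ + 11))*(6 - 5) = (11/(56/5))*1 = ((5/56)*11)*1 = (55/56)*1 = 55/56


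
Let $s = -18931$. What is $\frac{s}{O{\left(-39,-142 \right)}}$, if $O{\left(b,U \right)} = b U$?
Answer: $- \frac{18931}{5538} \approx -3.4184$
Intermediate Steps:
$O{\left(b,U \right)} = U b$
$\frac{s}{O{\left(-39,-142 \right)}} = - \frac{18931}{\left(-142\right) \left(-39\right)} = - \frac{18931}{5538}$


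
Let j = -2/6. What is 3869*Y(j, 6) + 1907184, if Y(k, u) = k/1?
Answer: 5717683/3 ≈ 1.9059e+6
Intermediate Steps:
j = -⅓ (j = -2*⅙ = -⅓ ≈ -0.33333)
Y(k, u) = k (Y(k, u) = k*1 = k)
3869*Y(j, 6) + 1907184 = 3869*(-⅓) + 1907184 = -3869/3 + 1907184 = 5717683/3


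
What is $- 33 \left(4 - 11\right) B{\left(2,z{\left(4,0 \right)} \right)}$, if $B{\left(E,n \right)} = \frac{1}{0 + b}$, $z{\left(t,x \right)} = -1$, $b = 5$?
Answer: $\frac{231}{5} \approx 46.2$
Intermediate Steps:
$B{\left(E,n \right)} = \frac{1}{5}$ ($B{\left(E,n \right)} = \frac{1}{0 + 5} = \frac{1}{5}$)
$- 33 \left(4 - 11\right) B{\left(2,z{\left(4,0 \right)} \right)} = - 33 \left(4 - 11\right) \frac{1}{5} = \left(-33\right) \left(-7\right) \frac{1}{5} = 231 \cdot \frac{1}{5} = \frac{231}{5}$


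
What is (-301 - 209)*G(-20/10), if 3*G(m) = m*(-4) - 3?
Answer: -850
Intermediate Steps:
G(m) = -1 - 4*m/3 (G(m) = (m*(-4) - 3)/3 = (-4*m - 3)/3 = (-3 - 4*m)/3 = -1 - 4*m/3)
(-301 - 209)*G(-20/10) = (-301 - 209)*(-1 - (-80)/(3*10)) = -510*(-1 - (-80)/(3*10)) = -510*(-1 - 4/3*(-2)) = -510*(-1 + 8/3) = -510*5/3 = -850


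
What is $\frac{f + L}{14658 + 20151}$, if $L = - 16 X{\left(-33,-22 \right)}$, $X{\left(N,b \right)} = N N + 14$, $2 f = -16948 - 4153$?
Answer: $- \frac{18799}{23206} \approx -0.81009$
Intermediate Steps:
$f = - \frac{21101}{2}$ ($f = \frac{-16948 - 4153}{2} = \frac{1}{2} \left(-21101\right) = - \frac{21101}{2} \approx -10551.0$)
$X{\left(N,b \right)} = 14 + N^{2}$ ($X{\left(N,b \right)} = N^{2} + 14 = 14 + N^{2}$)
$L = -17648$ ($L = - 16 \left(14 + \left(-33\right)^{2}\right) = - 16 \left(14 + 1089\right) = \left(-16\right) 1103 = -17648$)
$\frac{f + L}{14658 + 20151} = \frac{- \frac{21101}{2} - 17648}{14658 + 20151} = - \frac{56397}{2 \cdot 34809} = \left(- \frac{56397}{2}\right) \frac{1}{34809} = - \frac{18799}{23206}$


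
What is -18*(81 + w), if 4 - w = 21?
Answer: -1152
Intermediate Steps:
w = -17 (w = 4 - 1*21 = 4 - 21 = -17)
-18*(81 + w) = -18*(81 - 17) = -18*64 = -1152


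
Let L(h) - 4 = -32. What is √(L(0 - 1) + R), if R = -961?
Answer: I*√989 ≈ 31.448*I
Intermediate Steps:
L(h) = -28 (L(h) = 4 - 32 = -28)
√(L(0 - 1) + R) = √(-28 - 961) = √(-989) = I*√989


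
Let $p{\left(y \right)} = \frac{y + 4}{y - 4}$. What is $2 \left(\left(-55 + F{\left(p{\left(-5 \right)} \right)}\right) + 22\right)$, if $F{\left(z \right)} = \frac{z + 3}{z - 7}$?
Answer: $- \frac{2074}{31} \approx -66.903$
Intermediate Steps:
$p{\left(y \right)} = \frac{4 + y}{-4 + y}$
$F{\left(z \right)} = \frac{3 + z}{-7 + z}$
$2 \left(\left(-55 + F{\left(p{\left(-5 \right)} \right)}\right) + 22\right) = 2 \left(\left(-55 + \frac{3 + \frac{4 - 5}{-4 - 5}}{-7 + \frac{4 - 5}{-4 - 5}}\right) + 22\right) = 2 \left(\left(-55 + \frac{3 + \frac{1}{-9} \left(-1\right)}{-7 + \frac{1}{-9} \left(-1\right)}\right) + 22\right) = 2 \left(\left(-55 + \frac{3 - - \frac{1}{9}}{-7 - - \frac{1}{9}}\right) + 22\right) = 2 \left(\left(-55 + \frac{3 + \frac{1}{9}}{-7 + \frac{1}{9}}\right) + 22\right) = 2 \left(\left(-55 + \frac{1}{- \frac{62}{9}} \cdot \frac{28}{9}\right) + 22\right) = 2 \left(\left(-55 - \frac{14}{31}\right) + 22\right) = 2 \left(- \frac{1719}{31} + 22\right) = 2 \left(- \frac{1037}{31}\right) = - \frac{2074}{31}$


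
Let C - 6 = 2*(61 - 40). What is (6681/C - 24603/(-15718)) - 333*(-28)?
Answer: 1190135873/125744 ≈ 9464.8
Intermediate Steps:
C = 48 (C = 6 + 2*(61 - 40) = 6 + 2*21 = 6 + 42 = 48)
(6681/C - 24603/(-15718)) - 333*(-28) = (6681/48 - 24603/(-15718)) - 333*(-28) = (6681*(1/48) - 24603*(-1/15718)) - 1*(-9324) = (2227/16 + 24603/15718) + 9324 = 17698817/125744 + 9324 = 1190135873/125744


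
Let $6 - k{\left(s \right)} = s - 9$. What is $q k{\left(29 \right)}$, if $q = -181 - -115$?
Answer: $924$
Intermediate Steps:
$k{\left(s \right)} = 15 - s$ ($k{\left(s \right)} = 6 - \left(s - 9\right) = 6 - \left(-9 + s\right) = 15 - s$)
$q = -66$ ($q = -181 + 115 = -66$)
$q k{\left(29 \right)} = - 66 \left(15 - 29\right) = \left(-66\right) \left(-14\right) = 924$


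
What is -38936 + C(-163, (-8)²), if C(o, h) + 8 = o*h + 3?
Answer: -49373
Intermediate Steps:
C(o, h) = -5 + h*o (C(o, h) = -8 + (o*h + 3) = -8 + (h*o + 3) = -8 + (3 + h*o) = -5 + h*o)
-38936 + C(-163, (-8)²) = -38936 + (-5 + (-8)²*(-163)) = -38936 + (-5 + 64*(-163)) = -38936 + (-5 - 10432) = -38936 - 10437 = -49373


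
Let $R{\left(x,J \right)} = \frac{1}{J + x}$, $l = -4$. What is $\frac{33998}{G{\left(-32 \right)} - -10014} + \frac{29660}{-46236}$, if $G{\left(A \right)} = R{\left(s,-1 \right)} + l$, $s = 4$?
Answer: $\frac{956268781}{347128329} \approx 2.7548$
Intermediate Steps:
$G{\left(A \right)} = - \frac{11}{3}$ ($G{\left(A \right)} = \frac{1}{-1 + 4} - 4 = \frac{1}{3} - 4 = - \frac{11}{3}$)
$\frac{33998}{G{\left(-32 \right)} - -10014} + \frac{29660}{-46236} = \frac{33998}{- \frac{11}{3} - -10014} + \frac{29660}{-46236} = \frac{33998}{- \frac{11}{3} + 10014} + 29660 \left(- \frac{1}{46236}\right) = \frac{33998}{\frac{30031}{3}} - \frac{7415}{11559} = 33998 \cdot \frac{3}{30031} - \frac{7415}{11559} = \frac{101994}{30031} - \frac{7415}{11559} = \frac{956268781}{347128329}$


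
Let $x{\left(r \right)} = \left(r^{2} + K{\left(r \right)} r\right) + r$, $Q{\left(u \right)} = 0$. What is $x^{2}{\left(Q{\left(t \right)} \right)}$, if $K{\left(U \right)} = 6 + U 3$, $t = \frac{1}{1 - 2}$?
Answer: $0$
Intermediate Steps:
$t = -1$ ($t = \frac{1}{-1} = -1$)
$K{\left(U \right)} = 6 + 3 U$
$x{\left(r \right)} = r + r^{2} + r \left(6 + 3 r\right)$ ($x{\left(r \right)} = \left(r^{2} + \left(6 + 3 r\right) r\right) + r = \left(r^{2} + r \left(6 + 3 r\right)\right) + r = r + r^{2} + r \left(6 + 3 r\right)$)
$x^{2}{\left(Q{\left(t \right)} \right)} = \left(0 \left(7 + 4 \cdot 0\right)\right)^{2} = \left(0 \left(7 + 0\right)\right)^{2} = \left(0 \cdot 7\right)^{2} = 0^{2} = 0$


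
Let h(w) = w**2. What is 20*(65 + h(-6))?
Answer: 2020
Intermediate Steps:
20*(65 + h(-6)) = 20*(65 + (-6)**2) = 20*(65 + 36) = 20*101 = 2020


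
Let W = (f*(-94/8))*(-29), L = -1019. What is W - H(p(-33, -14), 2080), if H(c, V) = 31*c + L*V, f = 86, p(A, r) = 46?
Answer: 4294797/2 ≈ 2.1474e+6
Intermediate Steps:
H(c, V) = -1019*V + 31*c (H(c, V) = 31*c - 1019*V = -1019*V + 31*c)
W = 58609/2 (W = (86*(-94/8))*(-29) = (86*(-94*1/8))*(-29) = (86*(-47/4))*(-29) = -2021/2*(-29) = 58609/2 ≈ 29305.)
W - H(p(-33, -14), 2080) = 58609/2 - (-1019*2080 + 31*46) = 58609/2 - (-2119520 + 1426) = 58609/2 - 1*(-2118094) = 58609/2 + 2118094 = 4294797/2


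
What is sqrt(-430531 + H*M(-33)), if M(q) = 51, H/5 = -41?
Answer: I*sqrt(440986) ≈ 664.07*I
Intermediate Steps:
H = -205 (H = 5*(-41) = -205)
sqrt(-430531 + H*M(-33)) = sqrt(-430531 - 205*51) = sqrt(-430531 - 10455) = sqrt(-440986) = I*sqrt(440986)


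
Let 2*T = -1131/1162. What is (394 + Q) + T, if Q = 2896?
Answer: 7644829/2324 ≈ 3289.5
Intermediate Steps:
T = -1131/2324 (T = (-1131/1162)/2 = (-1131*1/1162)/2 = (1/2)*(-1131/1162) = -1131/2324 ≈ -0.48666)
(394 + Q) + T = (394 + 2896) - 1131/2324 = 3290 - 1131/2324 = 7644829/2324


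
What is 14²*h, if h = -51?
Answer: -9996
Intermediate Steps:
14²*h = 14²*(-51) = 196*(-51) = -9996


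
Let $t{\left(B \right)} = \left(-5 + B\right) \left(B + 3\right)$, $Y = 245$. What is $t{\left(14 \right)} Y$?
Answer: $37485$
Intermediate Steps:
$t{\left(B \right)} = \left(-5 + B\right) \left(3 + B\right)$
$t{\left(14 \right)} Y = \left(-15 + 14^{2} - 28\right) 245 = \left(-15 + 196 - 28\right) 245 = 153 \cdot 245 = 37485$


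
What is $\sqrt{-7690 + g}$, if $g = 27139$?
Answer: $3 \sqrt{2161} \approx 139.46$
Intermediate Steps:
$\sqrt{-7690 + g} = \sqrt{-7690 + 27139} = \sqrt{19449} = 3 \sqrt{2161}$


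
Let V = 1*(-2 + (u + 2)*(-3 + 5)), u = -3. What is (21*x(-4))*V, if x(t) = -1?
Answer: 84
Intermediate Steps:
V = -4 (V = 1*(-2 + (-3 + 2)*(-3 + 5)) = 1*(-2 - 1*2) = 1*(-2 - 2) = 1*(-4) = -4)
(21*x(-4))*V = (21*(-1))*(-4) = -21*(-4) = 84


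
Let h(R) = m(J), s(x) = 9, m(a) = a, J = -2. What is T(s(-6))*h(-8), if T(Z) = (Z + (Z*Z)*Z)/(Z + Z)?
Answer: -82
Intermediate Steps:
h(R) = -2
T(Z) = (Z + Z³)/(2*Z) (T(Z) = (Z + Z²*Z)/((2*Z)) = (Z + Z³)*(1/(2*Z)) = (Z + Z³)/(2*Z))
T(s(-6))*h(-8) = (½ + (½)*9²)*(-2) = (½ + (½)*81)*(-2) = (½ + 81/2)*(-2) = 41*(-2) = -82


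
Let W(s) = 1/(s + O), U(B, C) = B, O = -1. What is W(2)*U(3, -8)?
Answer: 3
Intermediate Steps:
W(s) = 1/(-1 + s) (W(s) = 1/(s - 1) = 1/(-1 + s))
W(2)*U(3, -8) = 3/(-1 + 2) = 3/1 = 1*3 = 3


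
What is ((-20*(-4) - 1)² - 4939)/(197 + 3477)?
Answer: 651/1837 ≈ 0.35438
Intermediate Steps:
((-20*(-4) - 1)² - 4939)/(197 + 3477) = ((80 - 1)² - 4939)/3674 = (79² - 4939)*(1/3674) = (6241 - 4939)*(1/3674) = 1302*(1/3674) = 651/1837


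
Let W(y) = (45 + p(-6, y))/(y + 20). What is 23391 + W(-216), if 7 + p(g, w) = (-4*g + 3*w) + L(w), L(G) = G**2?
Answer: 2269283/98 ≈ 23156.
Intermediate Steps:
p(g, w) = -7 + w**2 - 4*g + 3*w (p(g, w) = -7 + ((-4*g + 3*w) + w**2) = -7 + (w**2 - 4*g + 3*w) = -7 + w**2 - 4*g + 3*w)
W(y) = (62 + y**2 + 3*y)/(20 + y) (W(y) = (45 + (-7 + y**2 - 4*(-6) + 3*y))/(y + 20) = (45 + (-7 + y**2 + 24 + 3*y))/(20 + y) = (45 + (17 + y**2 + 3*y))/(20 + y) = (62 + y**2 + 3*y)/(20 + y))
23391 + W(-216) = 23391 + (62 + (-216)**2 + 3*(-216))/(20 - 216) = 23391 + (62 + 46656 - 648)/(-196) = 23391 - 1/196*46070 = 23391 - 23035/98 = 2269283/98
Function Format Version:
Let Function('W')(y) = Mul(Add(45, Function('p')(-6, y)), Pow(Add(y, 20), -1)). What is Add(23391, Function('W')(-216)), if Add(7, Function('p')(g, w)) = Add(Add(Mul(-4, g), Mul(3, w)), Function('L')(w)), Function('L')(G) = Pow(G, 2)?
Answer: Rational(2269283, 98) ≈ 23156.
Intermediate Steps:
Function('p')(g, w) = Add(-7, Pow(w, 2), Mul(-4, g), Mul(3, w)) (Function('p')(g, w) = Add(-7, Add(Add(Mul(-4, g), Mul(3, w)), Pow(w, 2))) = Add(-7, Add(Pow(w, 2), Mul(-4, g), Mul(3, w))) = Add(-7, Pow(w, 2), Mul(-4, g), Mul(3, w)))
Function('W')(y) = Mul(Pow(Add(20, y), -1), Add(62, Pow(y, 2), Mul(3, y))) (Function('W')(y) = Mul(Add(45, Add(-7, Pow(y, 2), Mul(-4, -6), Mul(3, y))), Pow(Add(y, 20), -1)) = Mul(Add(45, Add(-7, Pow(y, 2), 24, Mul(3, y))), Pow(Add(20, y), -1)) = Mul(Add(45, Add(17, Pow(y, 2), Mul(3, y))), Pow(Add(20, y), -1)) = Mul(Add(62, Pow(y, 2), Mul(3, y)), Pow(Add(20, y), -1)) = Mul(Pow(Add(20, y), -1), Add(62, Pow(y, 2), Mul(3, y))))
Add(23391, Function('W')(-216)) = Add(23391, Mul(Pow(Add(20, -216), -1), Add(62, Pow(-216, 2), Mul(3, -216)))) = Add(23391, Mul(Pow(-196, -1), Add(62, 46656, -648))) = Add(23391, Mul(Rational(-1, 196), 46070)) = Add(23391, Rational(-23035, 98)) = Rational(2269283, 98)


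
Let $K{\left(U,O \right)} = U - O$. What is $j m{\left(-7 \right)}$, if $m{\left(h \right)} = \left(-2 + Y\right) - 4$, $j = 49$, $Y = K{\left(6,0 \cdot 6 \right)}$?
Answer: $0$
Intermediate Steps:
$Y = 6$ ($Y = 6 - 0 \cdot 6 = 6 - 0 = 6 + 0 = 6$)
$m{\left(h \right)} = 0$ ($m{\left(h \right)} = \left(-2 + 6\right) - 4 = 4 - 4 = 0$)
$j m{\left(-7 \right)} = 49 \cdot 0 = 0$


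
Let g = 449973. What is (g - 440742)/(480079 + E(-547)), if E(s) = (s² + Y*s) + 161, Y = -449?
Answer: 3077/341684 ≈ 0.0090054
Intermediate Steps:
E(s) = 161 + s² - 449*s (E(s) = (s² - 449*s) + 161 = 161 + s² - 449*s)
(g - 440742)/(480079 + E(-547)) = (449973 - 440742)/(480079 + (161 + (-547)² - 449*(-547))) = 9231/(480079 + (161 + 299209 + 245603)) = 9231/(480079 + 544973) = 9231/1025052 = 9231*(1/1025052) = 3077/341684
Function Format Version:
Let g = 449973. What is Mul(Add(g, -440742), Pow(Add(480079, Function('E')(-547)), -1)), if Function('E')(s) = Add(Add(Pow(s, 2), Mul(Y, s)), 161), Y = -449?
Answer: Rational(3077, 341684) ≈ 0.0090054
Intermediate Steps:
Function('E')(s) = Add(161, Pow(s, 2), Mul(-449, s)) (Function('E')(s) = Add(Add(Pow(s, 2), Mul(-449, s)), 161) = Add(161, Pow(s, 2), Mul(-449, s)))
Mul(Add(g, -440742), Pow(Add(480079, Function('E')(-547)), -1)) = Mul(Add(449973, -440742), Pow(Add(480079, Add(161, Pow(-547, 2), Mul(-449, -547))), -1)) = Mul(9231, Pow(Add(480079, Add(161, 299209, 245603)), -1)) = Mul(9231, Pow(Add(480079, 544973), -1)) = Mul(9231, Pow(1025052, -1)) = Mul(9231, Rational(1, 1025052)) = Rational(3077, 341684)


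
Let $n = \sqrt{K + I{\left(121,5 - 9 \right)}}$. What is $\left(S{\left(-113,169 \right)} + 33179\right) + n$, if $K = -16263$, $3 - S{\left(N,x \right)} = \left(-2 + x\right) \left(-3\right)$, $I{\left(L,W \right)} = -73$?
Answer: $33683 + 4 i \sqrt{1021} \approx 33683.0 + 127.81 i$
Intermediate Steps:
$S{\left(N,x \right)} = -3 + 3 x$ ($S{\left(N,x \right)} = 3 - \left(-2 + x\right) \left(-3\right) = 3 - \left(6 - 3 x\right) = 3 + \left(-6 + 3 x\right) = -3 + 3 x$)
$n = 4 i \sqrt{1021}$ ($n = \sqrt{-16263 - 73} = \sqrt{-16336} = 4 i \sqrt{1021} \approx 127.81 i$)
$\left(S{\left(-113,169 \right)} + 33179\right) + n = \left(\left(-3 + 3 \cdot 169\right) + 33179\right) + 4 i \sqrt{1021} = \left(\left(-3 + 507\right) + 33179\right) + 4 i \sqrt{1021} = \left(504 + 33179\right) + 4 i \sqrt{1021} = 33683 + 4 i \sqrt{1021}$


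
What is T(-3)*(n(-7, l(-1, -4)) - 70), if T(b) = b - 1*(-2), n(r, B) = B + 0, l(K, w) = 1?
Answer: 69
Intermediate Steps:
n(r, B) = B
T(b) = 2 + b (T(b) = b + 2 = 2 + b)
T(-3)*(n(-7, l(-1, -4)) - 70) = (2 - 3)*(1 - 70) = -1*(-69) = 69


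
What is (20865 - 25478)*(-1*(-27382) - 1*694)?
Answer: -123111744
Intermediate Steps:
(20865 - 25478)*(-1*(-27382) - 1*694) = -4613*(27382 - 694) = -4613*26688 = -123111744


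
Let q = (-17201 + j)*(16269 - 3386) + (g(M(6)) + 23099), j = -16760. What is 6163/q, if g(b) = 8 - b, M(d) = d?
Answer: -6163/437496462 ≈ -1.4087e-5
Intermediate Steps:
q = -437496462 (q = (-17201 - 16760)*(16269 - 3386) + ((8 - 1*6) + 23099) = -33961*12883 + ((8 - 6) + 23099) = -437519563 + (2 + 23099) = -437519563 + 23101 = -437496462)
6163/q = 6163/(-437496462) = 6163*(-1/437496462) = -6163/437496462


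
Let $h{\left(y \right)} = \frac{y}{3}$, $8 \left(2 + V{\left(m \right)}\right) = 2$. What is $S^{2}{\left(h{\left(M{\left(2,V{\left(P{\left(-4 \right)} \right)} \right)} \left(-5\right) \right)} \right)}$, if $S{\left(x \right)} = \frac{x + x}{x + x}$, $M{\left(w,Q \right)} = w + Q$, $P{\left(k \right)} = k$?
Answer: $1$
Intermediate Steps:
$V{\left(m \right)} = - \frac{7}{4}$ ($V{\left(m \right)} = -2 + \frac{1}{8} \cdot 2 = -2 + \frac{1}{4} = - \frac{7}{4}$)
$M{\left(w,Q \right)} = Q + w$
$h{\left(y \right)} = \frac{y}{3}$ ($h{\left(y \right)} = y \frac{1}{3} = \frac{y}{3}$)
$S{\left(x \right)} = 1$ ($S{\left(x \right)} = \frac{2 x}{2 x} = 2 x \frac{1}{2 x} = 1$)
$S^{2}{\left(h{\left(M{\left(2,V{\left(P{\left(-4 \right)} \right)} \right)} \left(-5\right) \right)} \right)} = 1^{2} = 1$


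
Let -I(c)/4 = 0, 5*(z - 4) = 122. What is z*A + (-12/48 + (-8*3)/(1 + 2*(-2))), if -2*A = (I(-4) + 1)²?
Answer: -129/20 ≈ -6.4500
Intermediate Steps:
z = 142/5 (z = 4 + (⅕)*122 = 4 + 122/5 = 142/5 ≈ 28.400)
I(c) = 0 (I(c) = -4*0 = 0)
A = -½ (A = -(0 + 1)²/2 = -½*1² = -½*1 = -½ ≈ -0.50000)
z*A + (-12/48 + (-8*3)/(1 + 2*(-2))) = (142/5)*(-½) + (-12/48 + (-8*3)/(1 + 2*(-2))) = -71/5 + (-12*1/48 - 24/(1 - 4)) = -71/5 + (-¼ - 24/(-3)) = -71/5 + (-¼ - 24*(-⅓)) = -71/5 + (-¼ + 8) = -71/5 + 31/4 = -129/20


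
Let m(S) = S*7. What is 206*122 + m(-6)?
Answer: 25090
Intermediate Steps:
m(S) = 7*S
206*122 + m(-6) = 206*122 + 7*(-6) = 25132 - 42 = 25090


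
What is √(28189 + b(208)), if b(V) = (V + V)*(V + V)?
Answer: √201245 ≈ 448.60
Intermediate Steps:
b(V) = 4*V² (b(V) = (2*V)*(2*V) = 4*V²)
√(28189 + b(208)) = √(28189 + 4*208²) = √(28189 + 4*43264) = √(28189 + 173056) = √201245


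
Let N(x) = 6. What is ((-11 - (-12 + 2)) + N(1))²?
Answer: 25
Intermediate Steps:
((-11 - (-12 + 2)) + N(1))² = ((-11 - (-12 + 2)) + 6)² = ((-11 - 1*(-10)) + 6)² = ((-11 + 10) + 6)² = (-1 + 6)² = 5² = 25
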